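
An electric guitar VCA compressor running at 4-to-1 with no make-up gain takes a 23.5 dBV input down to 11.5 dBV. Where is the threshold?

7.5 dBV

Gain reduction = 23.5 − 11.5 = 12 dB; output overshoot = GR / (R − 1) = 12 / 3 = 4 dB.
Threshold = output − output overshoot = 11.5 − 4 = 7.5 dBV.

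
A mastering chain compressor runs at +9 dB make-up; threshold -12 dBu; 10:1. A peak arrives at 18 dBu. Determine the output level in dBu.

0 dBu

18 dBu sits 30 dB over threshold.
The 30 dB excess becomes 3 dB after 10:1 reduction.
Output = -12 + 3 = -9 dBu; make-up adds 9 dB, giving 0 dBu.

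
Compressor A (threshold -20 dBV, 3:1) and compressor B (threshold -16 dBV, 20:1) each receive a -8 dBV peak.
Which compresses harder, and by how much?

A: GR = 12 − 12/3 = 8 dB.
B: GR = 8 − 8/20 = 7.6 dB.
A applies 0.4 dB more gain reduction.

A, by 0.4 dB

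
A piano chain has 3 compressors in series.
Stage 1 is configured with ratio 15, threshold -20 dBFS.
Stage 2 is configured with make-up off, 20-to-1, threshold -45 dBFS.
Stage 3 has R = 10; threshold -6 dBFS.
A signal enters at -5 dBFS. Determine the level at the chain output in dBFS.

Stage 1: 15 dB above -20 dBFS, reduced 15:1 to 1 dB above → -19 dBFS.
Stage 2: overshoot 26 dB → 26/20 = 1.3 dB → -43.7 dBFS.
Stage 3: -43.7 dBFS ≤ -6 dBFS, so stage 3 doesn't engage; output -43.7 dBFS.

-43.7 dBFS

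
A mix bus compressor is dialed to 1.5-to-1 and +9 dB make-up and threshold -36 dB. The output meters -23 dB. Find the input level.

Stripping the +9 dB make-up gives -32 dB at the gain stage.
The compressed level sits -32 − (-36) = 4 dB over threshold.
Input overshoot = R × output overshoot = 6 dB → input = -36 + 6 = -30 dB.

-30 dB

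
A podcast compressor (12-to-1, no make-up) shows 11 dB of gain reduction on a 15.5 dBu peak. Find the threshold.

Gain reduction = 15.5 − 4.5 = 11 dB; output overshoot = GR / (R − 1) = 11 / 11 = 1 dB.
Threshold = output − output overshoot = 4.5 − 1 = 3.5 dBu.

3.5 dBu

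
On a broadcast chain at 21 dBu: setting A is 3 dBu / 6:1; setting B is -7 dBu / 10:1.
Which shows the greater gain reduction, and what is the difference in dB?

B, by 10.2 dB

A: 18 dB over, compressed to 3 dB over, so 15 dB of GR.
B: 28 dB over, compressed to 2.8 dB over, so 25.2 dB of GR.
Difference: 10.2 dB in favour of B.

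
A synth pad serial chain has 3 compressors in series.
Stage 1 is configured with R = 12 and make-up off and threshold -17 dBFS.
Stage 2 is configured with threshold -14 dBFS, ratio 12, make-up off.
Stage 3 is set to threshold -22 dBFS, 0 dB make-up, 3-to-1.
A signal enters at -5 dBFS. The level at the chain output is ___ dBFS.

Stage 1: 12 dB above -17 dBFS, reduced 12:1 to 1 dB above → -16 dBFS.
Stage 2: below threshold (-16 ≤ -14); passes unchanged; output -16 dBFS.
Stage 3: 6 dB above -22 dBFS, reduced 3:1 to 2 dB above → -20 dBFS.

-20 dBFS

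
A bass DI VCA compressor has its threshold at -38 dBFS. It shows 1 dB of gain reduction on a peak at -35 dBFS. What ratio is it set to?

Input overshoot = -35 − (-38) = 3 dB.
Output overshoot = 3 − 1 = 2 dB.
Ratio = input overshoot / output overshoot = 3 / 2 = 1.5.

1.5:1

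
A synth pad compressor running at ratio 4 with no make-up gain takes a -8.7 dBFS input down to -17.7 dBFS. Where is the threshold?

Let T be the threshold. Output overshoot = (input overshoot)/R, so -17.7 − T = (-8.7 − T)/4.
4·(-17.7 − T) = -8.7 − T → 3·T = -70.8 − (-8.7) = -62.1.
T = -62.1/3 = -20.7 dBFS.

-20.7 dBFS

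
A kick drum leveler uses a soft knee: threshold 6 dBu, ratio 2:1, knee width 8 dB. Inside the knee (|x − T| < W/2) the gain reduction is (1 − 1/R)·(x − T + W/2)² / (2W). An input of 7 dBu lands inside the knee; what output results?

6.21875 dBu

x − T + W/2 = 7 − 6 + 4 = 5.
GR = (1 − 1/2) × 5² / 16 = 0.5 × 25 / 16 = 0.78125 dB.
Output = 7 − 0.78125 = 6.21875 dBu.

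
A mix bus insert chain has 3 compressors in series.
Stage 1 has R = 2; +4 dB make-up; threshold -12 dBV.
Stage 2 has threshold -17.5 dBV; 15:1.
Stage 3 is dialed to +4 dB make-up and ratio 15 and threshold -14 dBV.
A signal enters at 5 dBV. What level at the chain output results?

Stage 1: 17 dB above -12 dBV, reduced 2:1 to 8.5 dB above → -3.5 dBV; +4 dB make-up → 0.5 dBV.
Stage 2: overshoot 18 dB → 18/15 = 1.2 dB → -16.3 dBV.
Stage 3: -16.3 dBV ≤ -14 dBV, so stage 3 doesn't engage; make-up brings it to -12.3 dBV.

-12.3 dBV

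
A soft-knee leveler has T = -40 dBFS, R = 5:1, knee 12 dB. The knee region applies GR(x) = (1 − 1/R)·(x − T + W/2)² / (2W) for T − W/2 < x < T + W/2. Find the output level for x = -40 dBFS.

x − T + W/2 = -40 − (-40) + 6 = 6.
GR = (1 − 1/5) × 6² / 24 = 0.8 × 36 / 24 = 1.2 dB.
Output = -40 − 1.2 = -41.2 dBFS.

-41.2 dBFS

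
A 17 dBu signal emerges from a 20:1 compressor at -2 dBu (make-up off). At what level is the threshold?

Let T be the threshold. Output overshoot = (input overshoot)/R, so -2 − T = (17 − T)/20.
20·(-2 − T) = 17 − T → 19·T = -40 − 17 = -57.
T = -57/19 = -3 dBu.

-3 dBu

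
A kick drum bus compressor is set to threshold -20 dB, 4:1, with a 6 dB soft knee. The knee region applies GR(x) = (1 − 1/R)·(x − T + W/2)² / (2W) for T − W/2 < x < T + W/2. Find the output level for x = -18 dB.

x − T + W/2 = -18 − (-20) + 3 = 5.
GR = (1 − 1/4) × 5² / 12 = 0.75 × 25 / 12 = 1.5625 dB.
Output = -18 − 1.5625 = -19.5625 dB.

-19.5625 dB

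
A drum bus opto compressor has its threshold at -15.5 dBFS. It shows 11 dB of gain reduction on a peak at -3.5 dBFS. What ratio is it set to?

12:1

Input overshoot = -3.5 − (-15.5) = 12 dB.
Output overshoot = 12 − 11 = 1 dB.
Ratio = input overshoot / output overshoot = 12 / 1 = 12.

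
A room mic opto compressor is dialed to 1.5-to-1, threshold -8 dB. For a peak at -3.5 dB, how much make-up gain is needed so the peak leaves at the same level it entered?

The peak compresses to -8 + 4.5/1.5 = -5 dB.
To reach -3.5 dB requires -3.5 − (-5) = 1.5 dB of make-up.

1.5 dB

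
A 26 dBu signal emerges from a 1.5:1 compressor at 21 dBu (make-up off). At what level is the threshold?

11 dBu

Let T be the threshold. Output overshoot = (input overshoot)/R, so 21 − T = (26 − T)/1.5.
1.5·(21 − T) = 26 − T → 0.5·T = 31.5 − 26 = 5.5.
T = 5.5/0.5 = 11 dBu.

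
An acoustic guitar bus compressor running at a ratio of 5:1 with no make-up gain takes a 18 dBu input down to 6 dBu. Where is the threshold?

3 dBu

Input is 15 dB above T (since output overshoot × R = input overshoot: (6 − T)·5 = 18 − T gives T = 3 dBu).
Check: 3 + (18 − 3)/5 = 3 + 3 = 6 dBu. ✓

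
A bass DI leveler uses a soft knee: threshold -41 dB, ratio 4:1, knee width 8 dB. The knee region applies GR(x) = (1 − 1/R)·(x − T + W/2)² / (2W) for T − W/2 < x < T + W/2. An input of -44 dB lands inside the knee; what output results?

-44.046875 dB

x − T + W/2 = -44 − (-41) + 4 = 1.
GR = (1 − 1/4) × 1² / 16 = 0.75 × 1 / 16 = 0.046875 dB.
Output = -44 − 0.046875 = -44.046875 dB.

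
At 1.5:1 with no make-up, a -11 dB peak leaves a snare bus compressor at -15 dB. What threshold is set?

Input is 12 dB above T (since output overshoot × R = input overshoot: (-15 − T)·1.5 = -11 − T gives T = -23 dB).
Check: -23 + (-11 − (-23))/1.5 = -23 + 8 = -15 dB. ✓

-23 dB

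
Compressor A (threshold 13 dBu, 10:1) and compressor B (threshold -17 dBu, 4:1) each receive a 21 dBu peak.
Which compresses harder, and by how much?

A: 8 dB over, compressed to 0.8 dB over, so 7.2 dB of GR.
B: 38 dB over, compressed to 9.5 dB over, so 28.5 dB of GR.
B applies 21.3 dB more gain reduction.

B, by 21.3 dB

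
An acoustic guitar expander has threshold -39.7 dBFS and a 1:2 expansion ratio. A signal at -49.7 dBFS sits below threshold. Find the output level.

-59.7 dBFS

The input is 10 dB below the -39.7 dBFS threshold.
A 1:2 expander multiplies undershoot by 2: 10 × 2 = 20 dB below threshold.
Output = -39.7 − 20 = -59.7 dBFS.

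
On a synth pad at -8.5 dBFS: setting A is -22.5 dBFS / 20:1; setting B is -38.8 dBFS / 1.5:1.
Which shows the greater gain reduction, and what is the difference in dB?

A, by 3.2 dB

A: 14 dB over, compressed to 0.7 dB over, so 13.3 dB of GR.
B: 30.3 dB over, compressed to 20.2 dB over, so 10.1 dB of GR.
A reduces 3.2 dB more.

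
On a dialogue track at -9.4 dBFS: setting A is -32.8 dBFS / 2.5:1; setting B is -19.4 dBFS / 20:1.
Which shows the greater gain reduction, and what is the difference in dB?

A, by 4.54 dB

A: 23.4 dB over, compressed to 9.36 dB over, so 14.04 dB of GR.
B: 10 dB over, compressed to 0.5 dB over, so 9.5 dB of GR.
A applies 4.54 dB more gain reduction.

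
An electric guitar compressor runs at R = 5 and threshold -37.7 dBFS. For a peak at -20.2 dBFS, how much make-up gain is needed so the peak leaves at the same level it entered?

Without make-up, output = threshold + overshoot/5 = -37.7 + 3.5 = -34.2 dBFS.
Gap to target: 14 dB.

14 dB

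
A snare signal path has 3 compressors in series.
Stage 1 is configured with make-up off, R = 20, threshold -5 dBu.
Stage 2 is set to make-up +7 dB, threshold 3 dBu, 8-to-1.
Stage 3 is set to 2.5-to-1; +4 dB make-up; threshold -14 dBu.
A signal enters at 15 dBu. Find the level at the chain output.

Stage 1: overshoot 20 dB → 20/20 = 1 dB → -4 dBu.
Stage 2: -4 dBu ≤ 3 dBu, so stage 2 doesn't engage; make-up brings it to 3 dBu.
Stage 3: 17 dB above -14 dBu, reduced 2.5:1 to 6.8 dB above → -7.2 dBu; +4 dB make-up → -3.2 dBu.

-3.2 dBu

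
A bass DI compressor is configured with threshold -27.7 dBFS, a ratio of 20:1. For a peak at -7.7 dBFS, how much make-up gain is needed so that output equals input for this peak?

19 dB

The peak compresses to -27.7 + 20/20 = -26.7 dBFS.
To reach -7.7 dBFS requires -7.7 − (-26.7) = 19 dB of make-up.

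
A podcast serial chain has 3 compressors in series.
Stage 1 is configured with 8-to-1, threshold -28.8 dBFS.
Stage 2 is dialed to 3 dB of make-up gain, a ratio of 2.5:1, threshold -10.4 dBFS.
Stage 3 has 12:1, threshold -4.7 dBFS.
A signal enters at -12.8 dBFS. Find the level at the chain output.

-23.8 dBFS

Stage 1: 16 dB above -28.8 dBFS, reduced 8:1 to 2 dB above → -26.8 dBFS.
Stage 2: below threshold (-26.8 ≤ -10.4); passes unchanged; make-up brings it to -23.8 dBFS.
Stage 3: below threshold (-23.8 ≤ -4.7); passes unchanged; output -23.8 dBFS.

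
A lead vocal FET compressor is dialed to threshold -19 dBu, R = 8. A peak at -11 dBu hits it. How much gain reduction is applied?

7 dB

-11 dBu exceeds the threshold by 8 dB.
A 8:1 ratio leaves 1 dB of that excess.
So the signal is attenuated by 8 − 1 = 7 dB.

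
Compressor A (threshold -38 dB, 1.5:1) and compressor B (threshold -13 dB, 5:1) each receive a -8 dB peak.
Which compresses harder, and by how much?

A: overshoot 30 dB → output overshoot 20 dB → GR 10 dB.
B: overshoot 5 dB → output overshoot 1 dB → GR 4 dB.
Difference: 6 dB in favour of A.

A, by 6 dB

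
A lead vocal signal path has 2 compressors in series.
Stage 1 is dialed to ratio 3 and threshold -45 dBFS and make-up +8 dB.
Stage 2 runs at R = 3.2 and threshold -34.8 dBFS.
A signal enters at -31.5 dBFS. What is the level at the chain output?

-34.08125 dBFS

Stage 1: overshoot 13.5 dB → 13.5/3 = 4.5 dB → -40.5 dBFS; +8 dB make-up → -32.5 dBFS.
Stage 2: -32.5 dBFS is 2.3 dB over -34.8 dBFS; at 3.2:1 that becomes 0.71875 dB over, giving -34.08125 dBFS.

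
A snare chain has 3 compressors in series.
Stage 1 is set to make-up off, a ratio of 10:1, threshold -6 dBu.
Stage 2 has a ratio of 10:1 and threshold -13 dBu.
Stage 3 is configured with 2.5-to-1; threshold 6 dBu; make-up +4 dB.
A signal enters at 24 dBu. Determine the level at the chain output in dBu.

Stage 1: 24 dBu is 30 dB over -6 dBu; at 10:1 that becomes 3 dB over, giving -3 dBu.
Stage 2: -3 dBu is 10 dB over -13 dBu; at 10:1 that becomes 1 dB over, giving -12 dBu.
Stage 3: -12 dBu ≤ 6 dBu, so stage 3 doesn't engage; make-up brings it to -8 dBu.

-8 dBu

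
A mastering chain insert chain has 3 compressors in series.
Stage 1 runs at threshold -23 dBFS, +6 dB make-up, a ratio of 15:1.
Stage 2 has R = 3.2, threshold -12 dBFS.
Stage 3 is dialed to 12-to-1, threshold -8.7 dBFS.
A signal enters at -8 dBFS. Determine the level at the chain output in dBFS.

Stage 1: -8 dBFS is 15 dB over -23 dBFS; at 15:1 that becomes 1 dB over, giving -22 dBFS; +6 dB make-up → -16 dBFS.
Stage 2: -16 dBFS ≤ -12 dBFS, so stage 2 doesn't engage; output -16 dBFS.
Stage 3: below threshold (-16 ≤ -8.7); passes unchanged; output -16 dBFS.

-16 dBFS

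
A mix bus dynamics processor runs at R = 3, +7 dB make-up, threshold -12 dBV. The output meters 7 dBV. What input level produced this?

24 dBV

Stripping the +7 dB make-up gives 0 dBV at the gain stage.
That's 12 dB above the -12 dBV threshold.
Before 3:1 compression the overshoot was 12 × 3 = 36 dB, so input = -12 + 36 = 24 dBV.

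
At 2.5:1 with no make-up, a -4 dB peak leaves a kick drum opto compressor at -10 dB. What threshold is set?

-14 dB

Let T be the threshold. Output overshoot = (input overshoot)/R, so -10 − T = (-4 − T)/2.5.
2.5·(-10 − T) = -4 − T → 1.5·T = -25 − (-4) = -21.
T = -21/1.5 = -14 dB.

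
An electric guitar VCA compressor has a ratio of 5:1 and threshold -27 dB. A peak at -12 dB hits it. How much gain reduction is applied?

12 dB

The signal is 15 dB above threshold.
A 5:1 ratio leaves 3 dB of that excess.
GR = overshoot in − overshoot out = 15 − 3 = 12 dB.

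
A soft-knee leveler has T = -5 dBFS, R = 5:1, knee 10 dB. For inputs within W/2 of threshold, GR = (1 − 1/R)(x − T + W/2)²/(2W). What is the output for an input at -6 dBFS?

-6.64 dBFS

x − T + W/2 = -6 − (-5) + 5 = 4.
GR = (1 − 1/5) × 4² / 20 = 0.8 × 16 / 20 = 0.64 dB.
Output = -6 − 0.64 = -6.64 dBFS.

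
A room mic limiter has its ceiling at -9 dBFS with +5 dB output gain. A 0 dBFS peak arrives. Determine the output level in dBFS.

At ∞:1, everything above -9 dBFS is held at the ceiling.
Output gain then adds 5 dB: -9 + 5 = -4 dBFS.

-4 dBFS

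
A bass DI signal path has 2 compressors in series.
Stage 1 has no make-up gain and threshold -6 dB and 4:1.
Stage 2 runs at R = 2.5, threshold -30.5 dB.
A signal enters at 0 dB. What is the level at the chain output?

-20.1 dB

Stage 1: 0 dB is 6 dB over -6 dB; at 4:1 that becomes 1.5 dB over, giving -4.5 dB.
Stage 2: 26 dB above -30.5 dB, reduced 2.5:1 to 10.4 dB above → -20.1 dB.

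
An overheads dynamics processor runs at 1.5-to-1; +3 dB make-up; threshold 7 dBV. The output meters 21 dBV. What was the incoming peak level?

23.5 dBV

Stripping the +3 dB make-up gives 18 dBV at the gain stage.
That's 11 dB above the 7 dBV threshold.
Undo the ratio: input overshoot = 11 × 1.5 = 16.5 dB, giving input = 23.5 dBV.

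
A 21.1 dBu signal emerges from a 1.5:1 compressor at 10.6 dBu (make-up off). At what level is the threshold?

Let T be the threshold. Output overshoot = (input overshoot)/R, so 10.6 − T = (21.1 − T)/1.5.
1.5·(10.6 − T) = 21.1 − T → 0.5·T = 15.9 − 21.1 = -5.2.
T = -5.2/0.5 = -10.4 dBu.

-10.4 dBu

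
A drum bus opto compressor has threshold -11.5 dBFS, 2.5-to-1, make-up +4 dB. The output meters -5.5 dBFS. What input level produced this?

-6.5 dBFS

Remove make-up: -5.5 − 4 = -9.5 dBFS.
That's 2 dB above the -11.5 dBFS threshold.
Undo the ratio: input overshoot = 2 × 2.5 = 5 dB, giving input = -6.5 dBFS.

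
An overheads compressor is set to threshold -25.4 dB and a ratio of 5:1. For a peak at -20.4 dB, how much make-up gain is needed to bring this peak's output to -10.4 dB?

The peak compresses to -25.4 + 5/5 = -24.4 dB.
To reach -10.4 dB requires -10.4 − (-24.4) = 14 dB of make-up.

14 dB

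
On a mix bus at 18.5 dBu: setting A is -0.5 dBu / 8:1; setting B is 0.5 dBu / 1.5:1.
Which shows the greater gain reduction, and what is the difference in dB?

A: 19 dB over, compressed to 2.375 dB over, so 16.625 dB of GR.
B: 18 dB over, compressed to 12 dB over, so 6 dB of GR.
Difference: 10.625 dB in favour of A.

A, by 10.625 dB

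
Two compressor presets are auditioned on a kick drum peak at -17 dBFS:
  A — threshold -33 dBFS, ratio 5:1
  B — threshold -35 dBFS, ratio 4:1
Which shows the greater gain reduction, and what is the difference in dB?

A: 16 dB over, compressed to 3.2 dB over, so 12.8 dB of GR.
B: 18 dB over, compressed to 4.5 dB over, so 13.5 dB of GR.
B reduces 0.7 dB more.

B, by 0.7 dB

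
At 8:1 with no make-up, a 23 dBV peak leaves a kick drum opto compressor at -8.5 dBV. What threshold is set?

-13 dBV

Let T be the threshold. Output overshoot = (input overshoot)/R, so -8.5 − T = (23 − T)/8.
8·(-8.5 − T) = 23 − T → 7·T = -68 − 23 = -91.
T = -91/7 = -13 dBV.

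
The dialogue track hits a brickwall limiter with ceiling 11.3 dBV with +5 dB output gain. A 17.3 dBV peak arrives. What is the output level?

A brickwall limiter is an ∞:1 compressor: any input above the ceiling is clamped to 11.3 dBV.
Output gain then adds 5 dB: 11.3 + 5 = 16.3 dBV.

16.3 dBV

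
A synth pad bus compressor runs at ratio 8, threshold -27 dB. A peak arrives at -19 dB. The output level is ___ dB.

-19 dB sits 8 dB over threshold.
The 8 dB excess becomes 1 dB after 8:1 reduction.
So the level is -27 + 1 = -26 dB.

-26 dB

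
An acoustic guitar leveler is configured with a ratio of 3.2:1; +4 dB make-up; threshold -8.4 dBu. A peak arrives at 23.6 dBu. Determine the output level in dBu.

23.6 dBu sits 32 dB over threshold.
The 32 dB excess becomes 10 dB after 3.2:1 reduction.
Output = -8.4 + 10 = 1.6 dBu; make-up adds 4 dB, giving 5.6 dBu.

5.6 dBu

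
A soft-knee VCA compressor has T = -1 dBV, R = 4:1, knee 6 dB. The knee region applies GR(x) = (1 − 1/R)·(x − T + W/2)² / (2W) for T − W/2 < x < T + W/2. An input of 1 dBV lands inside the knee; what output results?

-0.5625 dBV

x − T + W/2 = 1 − (-1) + 3 = 5.
GR = (1 − 1/4) × 5² / 12 = 0.75 × 25 / 12 = 1.5625 dB.
Output = 1 − 1.5625 = -0.5625 dBV.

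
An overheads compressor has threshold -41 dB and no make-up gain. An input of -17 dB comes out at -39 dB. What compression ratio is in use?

Input overshoot = -17 − (-41) = 24 dB; output overshoot = -39 − (-41) = 2 dB.
Ratio = 24 / 2 = 12.

12:1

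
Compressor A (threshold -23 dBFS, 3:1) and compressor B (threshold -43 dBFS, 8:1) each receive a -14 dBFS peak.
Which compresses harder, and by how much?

A: 9 dB over, compressed to 3 dB over, so 6 dB of GR.
B: 29 dB over, compressed to 3.625 dB over, so 25.375 dB of GR.
B reduces 19.375 dB more.

B, by 19.375 dB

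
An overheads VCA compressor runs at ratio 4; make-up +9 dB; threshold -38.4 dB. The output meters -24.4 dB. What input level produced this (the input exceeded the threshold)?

-18.4 dB

Before make-up, the level was -24.4 − 9 = -33.4 dB.
The compressed level sits -33.4 − (-38.4) = 5 dB over threshold.
Before 4:1 compression the overshoot was 5 × 4 = 20 dB, so input = -38.4 + 20 = -18.4 dB.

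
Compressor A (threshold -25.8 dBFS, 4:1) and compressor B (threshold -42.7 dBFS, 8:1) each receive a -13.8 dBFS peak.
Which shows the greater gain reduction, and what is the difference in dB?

B, by 16.2875 dB

A: 12 dB over, compressed to 3 dB over, so 9 dB of GR.
B: 28.9 dB over, compressed to 3.6125 dB over, so 25.2875 dB of GR.
Difference: 16.2875 dB in favour of B.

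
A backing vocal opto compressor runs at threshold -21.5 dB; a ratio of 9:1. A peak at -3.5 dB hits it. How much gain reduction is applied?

16 dB

The signal is 18 dB above threshold.
A 9:1 ratio leaves 2 dB of that excess.
Gain reduction = 18 − 2 = 16 dB.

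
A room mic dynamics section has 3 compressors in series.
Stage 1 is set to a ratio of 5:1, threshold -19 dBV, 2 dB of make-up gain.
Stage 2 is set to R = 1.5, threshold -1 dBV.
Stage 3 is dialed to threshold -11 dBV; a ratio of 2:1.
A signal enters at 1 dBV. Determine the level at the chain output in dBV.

Stage 1: overshoot 20 dB → 20/5 = 4 dB → -15 dBV; +2 dB make-up → -13 dBV.
Stage 2: below threshold (-13 ≤ -1); passes unchanged; output -13 dBV.
Stage 3: -13 dBV is at or below the -11 dBV threshold — no compression; output -13 dBV.

-13 dBV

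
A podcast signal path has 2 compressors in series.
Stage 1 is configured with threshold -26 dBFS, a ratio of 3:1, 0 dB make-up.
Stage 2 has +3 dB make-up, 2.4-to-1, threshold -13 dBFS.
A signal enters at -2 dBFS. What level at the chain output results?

Stage 1: 24 dB above -26 dBFS, reduced 3:1 to 8 dB above → -18 dBFS.
Stage 2: below threshold (-18 ≤ -13); passes unchanged; make-up brings it to -15 dBFS.

-15 dBFS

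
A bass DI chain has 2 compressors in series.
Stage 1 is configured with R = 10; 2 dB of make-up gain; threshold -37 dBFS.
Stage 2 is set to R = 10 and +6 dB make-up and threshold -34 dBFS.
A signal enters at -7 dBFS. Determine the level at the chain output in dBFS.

-27.8 dBFS

Stage 1: -7 dBFS is 30 dB over -37 dBFS; at 10:1 that becomes 3 dB over, giving -34 dBFS; +2 dB make-up → -32 dBFS.
Stage 2: 2 dB above -34 dBFS, reduced 10:1 to 0.2 dB above → -33.8 dBFS; +6 dB make-up → -27.8 dBFS.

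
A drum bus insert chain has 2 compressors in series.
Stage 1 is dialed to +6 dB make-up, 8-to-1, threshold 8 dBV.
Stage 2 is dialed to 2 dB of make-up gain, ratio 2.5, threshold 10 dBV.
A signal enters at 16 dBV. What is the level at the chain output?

Stage 1: overshoot 8 dB → 8/8 = 1 dB → 9 dBV; +6 dB make-up → 15 dBV.
Stage 2: 5 dB above 10 dBV, reduced 2.5:1 to 2 dB above → 12 dBV; +2 dB make-up → 14 dBV.

14 dBV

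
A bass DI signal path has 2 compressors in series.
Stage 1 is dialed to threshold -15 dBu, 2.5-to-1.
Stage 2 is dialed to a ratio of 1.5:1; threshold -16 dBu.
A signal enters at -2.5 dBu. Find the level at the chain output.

-12 dBu

Stage 1: -2.5 dBu is 12.5 dB over -15 dBu; at 2.5:1 that becomes 5 dB over, giving -10 dBu.
Stage 2: overshoot 6 dB → 6/1.5 = 4 dB → -12 dBu.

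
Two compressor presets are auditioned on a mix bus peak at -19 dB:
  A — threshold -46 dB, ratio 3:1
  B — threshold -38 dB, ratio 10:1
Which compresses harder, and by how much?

A, by 0.9 dB

A: 27 dB over, compressed to 9 dB over, so 18 dB of GR.
B: 19 dB over, compressed to 1.9 dB over, so 17.1 dB of GR.
A applies 0.9 dB more gain reduction.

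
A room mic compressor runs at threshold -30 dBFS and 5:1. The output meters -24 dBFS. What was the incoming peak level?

The compressed level sits -24 − (-30) = 6 dB over threshold.
Input overshoot = R × output overshoot = 30 dB → input = -30 + 30 = 0 dBFS.

0 dBFS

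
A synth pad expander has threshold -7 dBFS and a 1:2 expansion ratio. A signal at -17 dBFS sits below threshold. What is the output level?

-27 dBFS

The input is 10 dB below the -7 dBFS threshold.
A 1:2 expander multiplies undershoot by 2: 10 × 2 = 20 dB below threshold.
Output = -7 − 20 = -27 dBFS.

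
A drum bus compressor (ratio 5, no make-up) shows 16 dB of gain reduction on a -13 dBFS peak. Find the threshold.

Let T be the threshold. Output overshoot = (input overshoot)/R, so -29 − T = (-13 − T)/5.
5·(-29 − T) = -13 − T → 4·T = -145 − (-13) = -132.
T = -132/4 = -33 dBFS.

-33 dBFS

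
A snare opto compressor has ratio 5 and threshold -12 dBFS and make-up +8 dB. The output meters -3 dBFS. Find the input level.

-7 dBFS

Before make-up, the level was -3 − 8 = -11 dBFS.
Post-compression overshoot = -11 − (-12) = 1 dB.
Before 5:1 compression the overshoot was 1 × 5 = 5 dB, so input = -12 + 5 = -7 dBFS.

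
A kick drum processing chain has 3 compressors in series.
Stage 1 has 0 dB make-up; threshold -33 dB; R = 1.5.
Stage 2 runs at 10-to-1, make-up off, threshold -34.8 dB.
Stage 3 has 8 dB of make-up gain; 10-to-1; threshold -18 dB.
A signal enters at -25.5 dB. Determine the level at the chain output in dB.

Stage 1: 7.5 dB above -33 dB, reduced 1.5:1 to 5 dB above → -28 dB.
Stage 2: overshoot 6.8 dB → 6.8/10 = 0.68 dB → -34.12 dB.
Stage 3: -34.12 dB ≤ -18 dB, so stage 3 doesn't engage; make-up brings it to -26.12 dB.

-26.12 dB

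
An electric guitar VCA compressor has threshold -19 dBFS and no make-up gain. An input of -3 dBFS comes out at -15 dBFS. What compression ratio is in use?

4:1

Input overshoot = -3 − (-19) = 16 dB; output overshoot = -15 − (-19) = 4 dB.
Ratio = 16 / 4 = 4.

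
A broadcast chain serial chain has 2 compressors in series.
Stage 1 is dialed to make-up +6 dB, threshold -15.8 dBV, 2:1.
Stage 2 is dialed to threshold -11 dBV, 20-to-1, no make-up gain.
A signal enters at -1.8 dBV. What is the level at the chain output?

-10.59 dBV

Stage 1: 14 dB above -15.8 dBV, reduced 2:1 to 7 dB above → -8.8 dBV; +6 dB make-up → -2.8 dBV.
Stage 2: -2.8 dBV is 8.2 dB over -11 dBV; at 20:1 that becomes 0.41 dB over, giving -10.59 dBV.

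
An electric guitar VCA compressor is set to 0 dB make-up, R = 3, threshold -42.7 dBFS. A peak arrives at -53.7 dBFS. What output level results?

-53.7 dBFS is 11 dB below the -42.7 dBFS threshold, so no gain reduction is applied.
Output = input = -53.7 dBFS.

-53.7 dBFS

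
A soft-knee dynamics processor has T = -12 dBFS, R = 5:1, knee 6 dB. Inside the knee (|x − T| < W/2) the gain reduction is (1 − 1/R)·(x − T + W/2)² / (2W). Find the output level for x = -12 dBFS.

x − T + W/2 = -12 − (-12) + 3 = 3.
GR = (1 − 1/5) × 3² / 12 = 0.8 × 9 / 12 = 0.6 dB.
Output = -12 − 0.6 = -12.6 dBFS.

-12.6 dBFS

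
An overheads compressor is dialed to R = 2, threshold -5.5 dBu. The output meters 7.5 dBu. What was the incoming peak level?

20.5 dBu

The compressed level sits 7.5 − (-5.5) = 13 dB over threshold.
Undo the ratio: input overshoot = 13 × 2 = 26 dB, giving input = 20.5 dBu.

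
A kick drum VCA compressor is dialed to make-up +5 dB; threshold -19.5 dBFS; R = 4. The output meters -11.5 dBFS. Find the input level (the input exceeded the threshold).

Before make-up, the level was -11.5 − 5 = -16.5 dBFS.
That's 3 dB above the -19.5 dBFS threshold.
Before 4:1 compression the overshoot was 3 × 4 = 12 dB, so input = -19.5 + 12 = -7.5 dBFS.

-7.5 dBFS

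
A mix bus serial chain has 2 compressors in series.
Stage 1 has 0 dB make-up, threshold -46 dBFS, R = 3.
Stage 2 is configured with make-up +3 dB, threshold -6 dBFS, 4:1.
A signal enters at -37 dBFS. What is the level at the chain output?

-40 dBFS

Stage 1: overshoot 9 dB → 9/3 = 3 dB → -43 dBFS.
Stage 2: -43 dBFS ≤ -6 dBFS, so stage 2 doesn't engage; make-up brings it to -40 dBFS.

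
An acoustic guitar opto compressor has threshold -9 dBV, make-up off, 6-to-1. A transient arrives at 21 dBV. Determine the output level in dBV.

21 dBV sits 30 dB over threshold.
At 6:1 the overshoot is divided by 6, leaving 5 dB above threshold.
Output = -9 + 5 = -4 dBV.

-4 dBV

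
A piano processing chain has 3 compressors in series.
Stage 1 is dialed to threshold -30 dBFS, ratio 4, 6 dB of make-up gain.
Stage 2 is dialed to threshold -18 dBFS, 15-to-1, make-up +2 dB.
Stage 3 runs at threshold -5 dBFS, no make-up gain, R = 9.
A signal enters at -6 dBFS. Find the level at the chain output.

Stage 1: -6 dBFS is 24 dB over -30 dBFS; at 4:1 that becomes 6 dB over, giving -24 dBFS; +6 dB make-up → -18 dBFS.
Stage 2: -18 dBFS ≤ -18 dBFS, so stage 2 doesn't engage; make-up brings it to -16 dBFS.
Stage 3: -16 dBFS ≤ -5 dBFS, so stage 3 doesn't engage; output -16 dBFS.

-16 dBFS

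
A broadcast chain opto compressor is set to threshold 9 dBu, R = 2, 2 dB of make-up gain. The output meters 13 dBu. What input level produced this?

13 dBu

Before make-up, the level was 13 − 2 = 11 dBu.
That's 2 dB above the 9 dBu threshold.
Before 2:1 compression the overshoot was 2 × 2 = 4 dB, so input = 9 + 4 = 13 dBu.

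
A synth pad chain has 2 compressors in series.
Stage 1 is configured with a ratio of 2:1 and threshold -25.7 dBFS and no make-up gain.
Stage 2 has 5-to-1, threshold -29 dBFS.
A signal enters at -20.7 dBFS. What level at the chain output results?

-27.84 dBFS

Stage 1: -20.7 dBFS is 5 dB over -25.7 dBFS; at 2:1 that becomes 2.5 dB over, giving -23.2 dBFS.
Stage 2: 5.8 dB above -29 dBFS, reduced 5:1 to 1.16 dB above → -27.84 dBFS.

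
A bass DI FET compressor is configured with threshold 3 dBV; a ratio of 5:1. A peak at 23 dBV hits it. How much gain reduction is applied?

The signal is 20 dB above threshold.
At 5:1, output sits 20/5 = 4 dB above threshold.
GR = overshoot in − overshoot out = 20 − 4 = 16 dB.

16 dB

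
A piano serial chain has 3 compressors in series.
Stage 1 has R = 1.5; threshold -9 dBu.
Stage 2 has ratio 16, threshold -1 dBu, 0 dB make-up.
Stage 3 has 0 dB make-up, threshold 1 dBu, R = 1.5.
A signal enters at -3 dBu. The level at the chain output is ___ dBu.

-5 dBu

Stage 1: 6 dB above -9 dBu, reduced 1.5:1 to 4 dB above → -5 dBu.
Stage 2: -5 dBu is at or below the -1 dBu threshold — no compression; output -5 dBu.
Stage 3: -5 dBu is at or below the 1 dBu threshold — no compression; output -5 dBu.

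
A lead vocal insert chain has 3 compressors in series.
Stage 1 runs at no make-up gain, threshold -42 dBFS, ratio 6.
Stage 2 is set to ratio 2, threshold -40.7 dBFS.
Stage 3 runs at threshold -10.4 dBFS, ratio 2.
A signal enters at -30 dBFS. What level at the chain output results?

Stage 1: overshoot 12 dB → 12/6 = 2 dB → -40 dBFS.
Stage 2: 0.7 dB above -40.7 dBFS, reduced 2:1 to 0.35 dB above → -40.35 dBFS.
Stage 3: -40.35 dBFS ≤ -10.4 dBFS, so stage 3 doesn't engage; output -40.35 dBFS.

-40.35 dBFS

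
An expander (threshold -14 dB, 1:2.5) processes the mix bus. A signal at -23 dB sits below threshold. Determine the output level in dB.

The input is 9 dB below the -14 dB threshold.
A 1:2.5 expander multiplies undershoot by 2.5: 9 × 2.5 = 22.5 dB below threshold.
Output = -14 − 22.5 = -36.5 dB.

-36.5 dB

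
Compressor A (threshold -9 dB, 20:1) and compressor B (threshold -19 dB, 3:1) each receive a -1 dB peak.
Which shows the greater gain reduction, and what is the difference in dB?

B, by 4.4 dB

A: overshoot 8 dB → output overshoot 0.4 dB → GR 7.6 dB.
B: overshoot 18 dB → output overshoot 6 dB → GR 12 dB.
B reduces 4.4 dB more.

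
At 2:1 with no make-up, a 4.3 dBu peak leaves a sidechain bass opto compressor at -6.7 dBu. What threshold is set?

Let T be the threshold. Output overshoot = (input overshoot)/R, so -6.7 − T = (4.3 − T)/2.
2·(-6.7 − T) = 4.3 − T → 1·T = -13.4 − 4.3 = -17.7.
T = -17.7/1 = -17.7 dBu.

-17.7 dBu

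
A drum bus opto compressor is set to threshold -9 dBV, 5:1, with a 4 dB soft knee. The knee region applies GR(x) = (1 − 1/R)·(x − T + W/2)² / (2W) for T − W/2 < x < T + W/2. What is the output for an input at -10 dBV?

x − T + W/2 = -10 − (-9) + 2 = 1.
GR = (1 − 1/5) × 1² / 8 = 0.8 × 1 / 8 = 0.1 dB.
Output = -10 − 0.1 = -10.1 dBV.

-10.1 dBV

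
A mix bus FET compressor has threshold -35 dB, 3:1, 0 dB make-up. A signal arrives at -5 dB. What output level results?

Overshoot: -5 − (-35) = 30 dB.
The 30 dB excess becomes 10 dB after 3:1 reduction.
So the level is -35 + 10 = -25 dB.

-25 dB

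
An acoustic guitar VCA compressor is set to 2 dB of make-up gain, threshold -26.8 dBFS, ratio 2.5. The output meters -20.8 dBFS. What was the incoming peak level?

Before make-up, the level was -20.8 − 2 = -22.8 dBFS.
The compressed level sits -22.8 − (-26.8) = 4 dB over threshold.
Before 2.5:1 compression the overshoot was 4 × 2.5 = 10 dB, so input = -26.8 + 10 = -16.8 dBFS.

-16.8 dBFS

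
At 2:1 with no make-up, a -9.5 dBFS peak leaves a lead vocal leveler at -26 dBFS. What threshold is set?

-42.5 dBFS

Let T be the threshold. Output overshoot = (input overshoot)/R, so -26 − T = (-9.5 − T)/2.
2·(-26 − T) = -9.5 − T → 1·T = -52 − (-9.5) = -42.5.
T = -42.5/1 = -42.5 dBFS.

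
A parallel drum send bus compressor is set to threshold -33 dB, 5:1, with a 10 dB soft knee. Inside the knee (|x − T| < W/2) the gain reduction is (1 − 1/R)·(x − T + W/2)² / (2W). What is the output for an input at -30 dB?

-32.56 dB

x − T + W/2 = -30 − (-33) + 5 = 8.
GR = (1 − 1/5) × 8² / 20 = 0.8 × 64 / 20 = 2.56 dB.
Output = -30 − 2.56 = -32.56 dB.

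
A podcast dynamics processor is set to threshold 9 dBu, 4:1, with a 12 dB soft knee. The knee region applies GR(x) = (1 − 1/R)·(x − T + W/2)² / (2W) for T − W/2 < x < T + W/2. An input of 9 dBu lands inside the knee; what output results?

x − T + W/2 = 9 − 9 + 6 = 6.
GR = (1 − 1/4) × 6² / 24 = 0.75 × 36 / 24 = 1.125 dB.
Output = 9 − 1.125 = 7.875 dBu.

7.875 dBu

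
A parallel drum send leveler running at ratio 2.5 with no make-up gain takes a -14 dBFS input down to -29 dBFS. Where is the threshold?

-39 dBFS

Input is 25 dB above T (since output overshoot × R = input overshoot: (-29 − T)·2.5 = -14 − T gives T = -39 dBFS).
Check: -39 + (-14 − (-39))/2.5 = -39 + 10 = -29 dBFS. ✓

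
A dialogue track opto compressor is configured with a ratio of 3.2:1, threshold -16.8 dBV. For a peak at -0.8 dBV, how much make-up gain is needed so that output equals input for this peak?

Without make-up, output = threshold + overshoot/3.2 = -16.8 + 5 = -11.8 dBV.
Gap to target: 11 dB.

11 dB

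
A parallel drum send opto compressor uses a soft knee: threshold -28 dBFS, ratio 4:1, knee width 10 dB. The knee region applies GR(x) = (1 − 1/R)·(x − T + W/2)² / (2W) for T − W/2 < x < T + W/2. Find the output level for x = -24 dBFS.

x − T + W/2 = -24 − (-28) + 5 = 9.
GR = (1 − 1/4) × 9² / 20 = 0.75 × 81 / 20 = 3.0375 dB.
Output = -24 − 3.0375 = -27.0375 dBFS.

-27.0375 dBFS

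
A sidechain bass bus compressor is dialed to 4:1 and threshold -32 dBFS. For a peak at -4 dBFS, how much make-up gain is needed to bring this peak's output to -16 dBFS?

9 dB

Without make-up, output = threshold + overshoot/4 = -32 + 7 = -25 dBFS.
Gap to target: 9 dB.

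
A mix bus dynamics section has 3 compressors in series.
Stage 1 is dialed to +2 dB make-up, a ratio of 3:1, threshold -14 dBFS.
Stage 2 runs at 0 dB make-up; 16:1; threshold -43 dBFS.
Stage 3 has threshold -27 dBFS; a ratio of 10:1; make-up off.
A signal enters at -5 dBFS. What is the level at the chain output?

-40.875 dBFS

Stage 1: -5 dBFS is 9 dB over -14 dBFS; at 3:1 that becomes 3 dB over, giving -11 dBFS; +2 dB make-up → -9 dBFS.
Stage 2: overshoot 34 dB → 34/16 = 2.125 dB → -40.875 dBFS.
Stage 3: -40.875 dBFS ≤ -27 dBFS, so stage 3 doesn't engage; output -40.875 dBFS.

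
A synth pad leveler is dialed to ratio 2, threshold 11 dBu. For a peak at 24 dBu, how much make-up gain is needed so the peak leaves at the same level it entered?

Without make-up, output = threshold + overshoot/2 = 11 + 6.5 = 17.5 dBu.
Gap to target: 6.5 dB.

6.5 dB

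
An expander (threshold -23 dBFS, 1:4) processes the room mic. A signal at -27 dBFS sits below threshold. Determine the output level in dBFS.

-39 dBFS

The input is 4 dB below the -23 dBFS threshold.
A 1:4 expander multiplies undershoot by 4: 4 × 4 = 16 dB below threshold.
Output = -23 − 16 = -39 dBFS.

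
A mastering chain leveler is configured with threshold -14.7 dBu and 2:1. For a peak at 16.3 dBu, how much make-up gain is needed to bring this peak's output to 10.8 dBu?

Without make-up, output = threshold + overshoot/2 = -14.7 + 15.5 = 0.8 dBu.
Gap to target: 10 dB.

10 dB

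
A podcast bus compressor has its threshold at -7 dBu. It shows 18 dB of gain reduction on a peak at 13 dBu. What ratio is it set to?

Input overshoot = 13 − (-7) = 20 dB.
Output overshoot = 20 − 18 = 2 dB.
Ratio = input overshoot / output overshoot = 20 / 2 = 10.

10:1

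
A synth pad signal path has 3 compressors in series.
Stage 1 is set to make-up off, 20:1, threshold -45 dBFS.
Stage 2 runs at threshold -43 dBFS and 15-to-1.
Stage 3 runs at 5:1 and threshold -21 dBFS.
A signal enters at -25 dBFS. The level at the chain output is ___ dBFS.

-44 dBFS

Stage 1: overshoot 20 dB → 20/20 = 1 dB → -44 dBFS.
Stage 2: below threshold (-44 ≤ -43); passes unchanged; output -44 dBFS.
Stage 3: -44 dBFS is at or below the -21 dBFS threshold — no compression; output -44 dBFS.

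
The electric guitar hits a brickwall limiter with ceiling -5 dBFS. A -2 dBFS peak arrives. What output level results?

The limiter clamps the peak to its -5 dBFS ceiling.

-5 dBFS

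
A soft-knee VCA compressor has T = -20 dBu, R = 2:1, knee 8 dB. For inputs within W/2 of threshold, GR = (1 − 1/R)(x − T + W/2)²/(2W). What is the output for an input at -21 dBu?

-21.28125 dBu

x − T + W/2 = -21 − (-20) + 4 = 3.
GR = (1 − 1/2) × 3² / 16 = 0.5 × 9 / 16 = 0.28125 dB.
Output = -21 − 0.28125 = -21.28125 dBu.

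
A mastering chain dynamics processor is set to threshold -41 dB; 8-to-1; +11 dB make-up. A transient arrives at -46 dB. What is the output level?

-35 dB

-46 dB is 5 dB below the -41 dB threshold, so no gain reduction is applied.
Make-up gain adds 11 dB: -46 + 11 = -35 dB.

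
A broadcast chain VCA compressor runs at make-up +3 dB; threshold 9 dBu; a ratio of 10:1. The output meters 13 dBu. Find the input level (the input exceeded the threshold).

Stripping the +3 dB make-up gives 10 dBu at the gain stage.
Post-compression overshoot = 10 − 9 = 1 dB.
Input overshoot = R × output overshoot = 10 dB → input = 9 + 10 = 19 dBu.

19 dBu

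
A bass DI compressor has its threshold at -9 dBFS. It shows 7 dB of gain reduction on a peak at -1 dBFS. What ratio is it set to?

8:1

Input overshoot = -1 − (-9) = 8 dB.
Output overshoot = 8 − 7 = 1 dB.
Ratio = input overshoot / output overshoot = 8 / 1 = 8.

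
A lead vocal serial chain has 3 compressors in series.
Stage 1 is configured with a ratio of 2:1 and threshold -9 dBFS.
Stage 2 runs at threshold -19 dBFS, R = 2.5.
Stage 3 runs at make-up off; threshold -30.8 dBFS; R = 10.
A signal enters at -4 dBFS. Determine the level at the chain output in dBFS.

Stage 1: 5 dB above -9 dBFS, reduced 2:1 to 2.5 dB above → -6.5 dBFS.
Stage 2: 12.5 dB above -19 dBFS, reduced 2.5:1 to 5 dB above → -14 dBFS.
Stage 3: overshoot 16.8 dB → 16.8/10 = 1.68 dB → -29.12 dBFS.

-29.12 dBFS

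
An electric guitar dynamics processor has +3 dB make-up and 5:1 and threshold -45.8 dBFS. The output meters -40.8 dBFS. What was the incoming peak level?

Stripping the +3 dB make-up gives -43.8 dBFS at the gain stage.
Post-compression overshoot = -43.8 − (-45.8) = 2 dB.
Before 5:1 compression the overshoot was 2 × 5 = 10 dB, so input = -45.8 + 10 = -35.8 dBFS.

-35.8 dBFS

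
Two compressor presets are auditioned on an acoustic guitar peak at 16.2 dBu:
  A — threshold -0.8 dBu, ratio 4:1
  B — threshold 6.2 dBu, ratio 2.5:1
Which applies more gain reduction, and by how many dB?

A: GR = 17 − 17/4 = 12.75 dB.
B: GR = 10 − 10/2.5 = 6 dB.
A applies 6.75 dB more gain reduction.

A, by 6.75 dB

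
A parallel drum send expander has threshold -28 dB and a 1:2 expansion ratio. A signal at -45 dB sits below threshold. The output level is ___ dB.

Below threshold, a 1:2 expander applies gain = (2−1)×(T − x) of attenuation.
(2−1) × 17 = 17 dB, so output = -45 − 17 = -62 dB.

-62 dB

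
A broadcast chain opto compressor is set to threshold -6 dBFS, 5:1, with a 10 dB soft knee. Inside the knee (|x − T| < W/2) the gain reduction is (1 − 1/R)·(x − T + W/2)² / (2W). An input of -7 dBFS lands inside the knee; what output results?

-7.64 dBFS

x − T + W/2 = -7 − (-6) + 5 = 4.
GR = (1 − 1/5) × 4² / 20 = 0.8 × 16 / 20 = 0.64 dB.
Output = -7 − 0.64 = -7.64 dBFS.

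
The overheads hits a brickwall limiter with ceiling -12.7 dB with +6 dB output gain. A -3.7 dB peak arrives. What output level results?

-6.7 dB

A brickwall limiter is an ∞:1 compressor: any input above the ceiling is clamped to -12.7 dB.
Output gain then adds 6 dB: -12.7 + 6 = -6.7 dB.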